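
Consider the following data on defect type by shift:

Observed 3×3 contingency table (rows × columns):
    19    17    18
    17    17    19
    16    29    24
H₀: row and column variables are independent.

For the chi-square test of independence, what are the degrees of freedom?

degrees of freedom = 4

df = (r−1)(c−1) = (3−1)·(3−1) = 4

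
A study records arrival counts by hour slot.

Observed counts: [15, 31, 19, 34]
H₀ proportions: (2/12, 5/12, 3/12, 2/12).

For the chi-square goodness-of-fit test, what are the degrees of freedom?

degrees of freedom = 3

df = k − 1 = 4 − 1 = 3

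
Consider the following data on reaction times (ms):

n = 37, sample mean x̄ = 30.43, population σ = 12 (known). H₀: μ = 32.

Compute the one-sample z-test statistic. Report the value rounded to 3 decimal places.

test statistic = -0.796

SE = σ/√n = 12/√37 = 1.9728
z = (x̄−μ₀)/SE = (30.43−32)/1.9728 = -0.7958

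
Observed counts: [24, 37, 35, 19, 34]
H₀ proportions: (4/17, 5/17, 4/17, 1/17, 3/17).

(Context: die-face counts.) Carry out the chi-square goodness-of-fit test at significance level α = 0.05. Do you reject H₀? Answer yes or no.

reject H₀: yes

n = 149; E_i = n·p_i = [35.06, 43.82, 35.06, 8.76, 26.29]
χ² = (24−35.06)²/35.06 + (37−43.82)²/43.82 + (35−35.06)²/35.06 + (19−8.76)²/8.76 + (34−26.29)²/26.29 = 18.7619
df = 4
p-value (upper-tail) = 0.00088
At α=0.05: p < α → reject H₀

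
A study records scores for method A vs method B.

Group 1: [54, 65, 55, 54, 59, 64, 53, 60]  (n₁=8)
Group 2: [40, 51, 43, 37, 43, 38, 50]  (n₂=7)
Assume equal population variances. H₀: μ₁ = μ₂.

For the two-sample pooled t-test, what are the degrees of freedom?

df = n₁ + n₂ − 2 = 8 + 7 − 2 = 13

degrees of freedom = 13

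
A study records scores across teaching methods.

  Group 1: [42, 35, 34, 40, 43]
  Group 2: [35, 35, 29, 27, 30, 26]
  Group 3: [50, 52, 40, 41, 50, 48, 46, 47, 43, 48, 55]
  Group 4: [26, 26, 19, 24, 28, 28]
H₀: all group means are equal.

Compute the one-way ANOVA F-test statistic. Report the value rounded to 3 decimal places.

test statistic = 44.571

Group means [38.80, 30.33, 47.27, 25.17], grand mean 37.393
SSB = Σnᵢ(x̄ᵢ−x̄)² = 2279.530; SSW = ΣΣ(x−x̄ᵢ)² = 409.148
MSB = 2279.530/3 = 759.8434; MSW = 409.148/24 = 17.0479
F = MSB/MSW = 44.5712
df = (3, 24)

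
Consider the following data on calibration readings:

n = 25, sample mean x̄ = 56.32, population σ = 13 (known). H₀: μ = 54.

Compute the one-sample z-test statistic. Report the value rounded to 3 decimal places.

test statistic = 0.892

SE = σ/√n = 13/√25 = 2.6000
z = (x̄−μ₀)/SE = (56.32−54)/2.6000 = 0.8923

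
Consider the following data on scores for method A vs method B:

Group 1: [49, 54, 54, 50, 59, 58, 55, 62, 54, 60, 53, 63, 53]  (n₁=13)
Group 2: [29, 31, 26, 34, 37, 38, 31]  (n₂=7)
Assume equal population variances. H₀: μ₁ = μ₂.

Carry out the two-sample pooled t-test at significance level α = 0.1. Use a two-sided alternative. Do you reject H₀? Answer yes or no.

reject H₀: yes

x̄₁=55.692, s₁=4.366, n₁=13
x̄₂=32.286, s₂=4.309, n₂=7
s_p² = [12·4.366² + 6·4.309²]/18 = 18.8999
SE = √(s_p²·(1/13+1/7)) = 2.0381
t = (55.692−32.286)/2.0381 = 11.4846
df = 18
p-value (two-sided) = 0.00000
At α=0.1: p < α → reject H₀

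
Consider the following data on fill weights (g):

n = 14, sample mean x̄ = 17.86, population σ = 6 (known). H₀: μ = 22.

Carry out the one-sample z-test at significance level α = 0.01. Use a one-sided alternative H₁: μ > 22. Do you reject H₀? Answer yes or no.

SE = σ/√n = 6/√14 = 1.6036
z = (x̄−μ₀)/SE = (17.86−22)/1.6036 = -2.5817
p-value (one-sided, H₁ greater) = 0.99508
At α=0.01: p ≥ α → fail to reject H₀

reject H₀: no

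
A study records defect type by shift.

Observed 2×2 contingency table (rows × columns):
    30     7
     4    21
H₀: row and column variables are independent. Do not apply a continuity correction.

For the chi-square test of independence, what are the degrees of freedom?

df = (r−1)(c−1) = (2−1)·(2−1) = 1

degrees of freedom = 1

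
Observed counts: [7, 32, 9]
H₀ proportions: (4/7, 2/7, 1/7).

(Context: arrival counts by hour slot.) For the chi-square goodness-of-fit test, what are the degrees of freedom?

degrees of freedom = 2

df = k − 1 = 3 − 1 = 2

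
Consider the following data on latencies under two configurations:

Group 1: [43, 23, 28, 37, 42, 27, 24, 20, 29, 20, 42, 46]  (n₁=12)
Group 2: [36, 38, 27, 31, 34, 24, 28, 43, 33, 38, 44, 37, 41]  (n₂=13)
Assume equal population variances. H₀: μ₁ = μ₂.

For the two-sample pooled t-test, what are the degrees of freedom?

degrees of freedom = 23

df = n₁ + n₂ − 2 = 12 + 13 − 2 = 23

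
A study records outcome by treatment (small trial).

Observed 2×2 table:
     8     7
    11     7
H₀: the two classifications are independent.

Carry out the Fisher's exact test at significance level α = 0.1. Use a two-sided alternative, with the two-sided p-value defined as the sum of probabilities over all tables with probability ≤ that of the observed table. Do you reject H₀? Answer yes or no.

reject H₀: no

Margins: r₁=15, r₂=18, c₁=19, c₂=14, n=33
p_obs = C(15,8)·C(18,11)/C(33,19); sum pmf over tables with pmf ≤ p_obs
p-value (two-sided) = 0.73253
At α=0.1: p ≥ α → fail to reject H₀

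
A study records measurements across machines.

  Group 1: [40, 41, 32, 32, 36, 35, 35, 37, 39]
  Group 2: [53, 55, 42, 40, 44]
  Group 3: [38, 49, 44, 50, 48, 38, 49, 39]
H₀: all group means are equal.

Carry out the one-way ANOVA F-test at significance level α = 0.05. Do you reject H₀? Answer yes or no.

reject H₀: yes

Group means [36.33, 46.80, 44.38], grand mean 41.636
SSB = Σnᵢ(x̄ᵢ−x̄)² = 446.416; SSW = ΣΣ(x−x̄ᵢ)² = 464.675
MSB = 446.416/2 = 223.2080; MSW = 464.675/19 = 24.4566
F = MSB/MSW = 9.1267
df = (2, 19)
p-value (upper-tail) = 0.00167
At α=0.05: p < α → reject H₀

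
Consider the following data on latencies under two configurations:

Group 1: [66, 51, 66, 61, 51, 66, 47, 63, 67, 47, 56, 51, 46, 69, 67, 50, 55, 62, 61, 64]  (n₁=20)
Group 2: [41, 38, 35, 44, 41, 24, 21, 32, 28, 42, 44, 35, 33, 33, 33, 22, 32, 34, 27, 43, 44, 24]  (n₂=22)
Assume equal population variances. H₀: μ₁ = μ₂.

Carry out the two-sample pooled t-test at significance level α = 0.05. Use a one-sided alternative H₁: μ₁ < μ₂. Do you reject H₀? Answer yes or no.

reject H₀: no

x̄₁=58.300, s₁=7.875, n₁=20
x̄₂=34.091, s₂=7.464, n₂=22
s_p² = [19·7.875² + 21·7.464²]/40 = 58.7005
SE = √(s_p²·(1/20+1/22)) = 2.3671
t = (58.300−34.091)/2.3671 = 10.2273
df = 40
p-value (one-sided, H₁ less) = 1.00000
At α=0.05: p ≥ α → fail to reject H₀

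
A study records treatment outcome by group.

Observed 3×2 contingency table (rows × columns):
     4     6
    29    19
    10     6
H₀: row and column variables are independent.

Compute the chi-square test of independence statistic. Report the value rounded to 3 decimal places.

Row totals [10, 48, 16], col totals [43, 31], n=74
χ² = (4−5.81)²/5.81 + (6−4.19)²/4.19 + (29−27.89)²/27.89 + (19−20.11)²/20.11 + (10−9.30)²/9.30 + (6−6.70)²/6.70 = 1.5789
df = 2

test statistic = 1.579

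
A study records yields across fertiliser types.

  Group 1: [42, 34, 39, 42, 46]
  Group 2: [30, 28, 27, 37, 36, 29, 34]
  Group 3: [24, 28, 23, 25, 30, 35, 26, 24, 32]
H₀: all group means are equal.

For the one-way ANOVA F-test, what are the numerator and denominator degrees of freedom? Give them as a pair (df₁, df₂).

k = 3 groups, N = 21 total
df = (k−1, N−k) = (3−1, 21−3) = (2, 18)

degrees of freedom = [2, 18]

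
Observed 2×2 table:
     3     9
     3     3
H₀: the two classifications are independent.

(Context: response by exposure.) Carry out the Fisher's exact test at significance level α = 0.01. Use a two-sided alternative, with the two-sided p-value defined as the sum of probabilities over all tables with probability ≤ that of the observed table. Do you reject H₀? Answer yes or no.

reject H₀: no

Margins: r₁=12, r₂=6, c₁=6, c₂=12, n=18
p_obs = C(12,3)·C(6,3)/C(18,6); sum pmf over tables with pmf ≤ p_obs
p-value (two-sided) = 0.34405
At α=0.01: p ≥ α → fail to reject H₀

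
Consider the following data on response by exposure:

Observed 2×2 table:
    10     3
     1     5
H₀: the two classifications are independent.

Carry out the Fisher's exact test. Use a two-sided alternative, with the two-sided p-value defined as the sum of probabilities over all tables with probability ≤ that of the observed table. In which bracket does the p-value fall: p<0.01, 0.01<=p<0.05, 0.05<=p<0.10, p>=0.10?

p-value bracket: 0.01<=p<0.05

Margins: r₁=13, r₂=6, c₁=11, c₂=8, n=19
p_obs = C(13,10)·C(6,1)/C(19,11); sum pmf over tables with pmf ≤ p_obs
p-value (two-sided) = 0.04076
→ bracket: 0.01<=p<0.05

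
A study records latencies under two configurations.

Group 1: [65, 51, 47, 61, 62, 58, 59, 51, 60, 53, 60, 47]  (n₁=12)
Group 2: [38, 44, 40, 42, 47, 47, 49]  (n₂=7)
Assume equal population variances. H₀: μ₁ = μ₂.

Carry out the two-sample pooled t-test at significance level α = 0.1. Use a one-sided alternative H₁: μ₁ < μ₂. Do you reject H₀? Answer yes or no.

x̄₁=56.167, s₁=6.088, n₁=12
x̄₂=43.857, s₂=4.059, n₂=7
s_p² = [11·6.088² + 6·4.059²]/17 = 29.7955
SE = √(s_p²·(1/12+1/7)) = 2.5960
t = (56.167−43.857)/2.5960 = 4.7416
df = 17
p-value (one-sided, H₁ less) = 0.99991
At α=0.1: p ≥ α → fail to reject H₀

reject H₀: no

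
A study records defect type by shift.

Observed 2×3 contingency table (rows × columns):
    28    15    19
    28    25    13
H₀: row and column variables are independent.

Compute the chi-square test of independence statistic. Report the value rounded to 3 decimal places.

test statistic = 3.503

Row totals [62, 66], col totals [56, 40, 32], n=128
χ² = (28−27.12)²/27.12 + (15−19.38)²/19.38 + (19−15.50)²/15.50 + (28−28.88)²/28.88 + (25−20.62)²/20.62 + (13−16.50)²/16.50 = 3.5034
df = 2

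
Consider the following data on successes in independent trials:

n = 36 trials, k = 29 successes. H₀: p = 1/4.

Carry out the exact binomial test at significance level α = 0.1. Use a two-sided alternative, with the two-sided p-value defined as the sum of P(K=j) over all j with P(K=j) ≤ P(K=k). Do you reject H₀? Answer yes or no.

Exact binomial: n=36, k=29, p₀=1/4=0.2500
P(X=j) = C(n,j)·p₀^j·(1−p₀)^(n−j); p = Σ P(X=j) over j with P(X=j) ≤ P(X=29)
p-value (two-sided) = 0.00000
At α=0.1: p < α → reject H₀

reject H₀: yes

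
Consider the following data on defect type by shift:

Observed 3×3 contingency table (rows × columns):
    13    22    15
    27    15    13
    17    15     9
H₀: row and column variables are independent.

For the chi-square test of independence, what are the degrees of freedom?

degrees of freedom = 4

df = (r−1)(c−1) = (3−1)·(3−1) = 4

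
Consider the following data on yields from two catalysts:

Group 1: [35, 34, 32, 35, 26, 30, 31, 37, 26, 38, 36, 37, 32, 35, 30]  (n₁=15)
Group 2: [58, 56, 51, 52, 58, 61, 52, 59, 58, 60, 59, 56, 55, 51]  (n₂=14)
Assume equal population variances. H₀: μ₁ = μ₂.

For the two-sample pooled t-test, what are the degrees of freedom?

df = n₁ + n₂ − 2 = 15 + 14 − 2 = 27

degrees of freedom = 27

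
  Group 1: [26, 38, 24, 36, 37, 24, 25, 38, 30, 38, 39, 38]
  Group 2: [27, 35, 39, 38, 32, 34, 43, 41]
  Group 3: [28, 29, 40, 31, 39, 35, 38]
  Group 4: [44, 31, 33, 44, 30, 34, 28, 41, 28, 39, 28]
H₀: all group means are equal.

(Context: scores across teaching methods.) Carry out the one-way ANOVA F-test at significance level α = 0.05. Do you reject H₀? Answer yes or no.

reject H₀: no

Group means [32.75, 36.12, 34.29, 34.55], grand mean 34.263
SSB = Σnᵢ(x̄ᵢ−x̄)² = 56.088; SSW = ΣΣ(x−x̄ᵢ)² = 1185.281
MSB = 56.088/3 = 18.6959; MSW = 1185.281/34 = 34.8612
F = MSB/MSW = 0.5363
df = (3, 34)
p-value (upper-tail) = 0.66059
At α=0.05: p ≥ α → fail to reject H₀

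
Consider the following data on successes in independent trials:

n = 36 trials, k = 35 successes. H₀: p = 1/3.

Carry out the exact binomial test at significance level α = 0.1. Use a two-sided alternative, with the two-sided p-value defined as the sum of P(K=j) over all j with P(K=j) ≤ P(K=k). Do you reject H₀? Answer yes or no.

Exact binomial: n=36, k=35, p₀=1/3=0.3333
P(X=j) = C(n,j)·p₀^j·(1−p₀)^(n−j); p = Σ P(X=j) over j with P(X=j) ≤ P(X=35)
p-value (two-sided) = 0.00000
At α=0.1: p < α → reject H₀

reject H₀: yes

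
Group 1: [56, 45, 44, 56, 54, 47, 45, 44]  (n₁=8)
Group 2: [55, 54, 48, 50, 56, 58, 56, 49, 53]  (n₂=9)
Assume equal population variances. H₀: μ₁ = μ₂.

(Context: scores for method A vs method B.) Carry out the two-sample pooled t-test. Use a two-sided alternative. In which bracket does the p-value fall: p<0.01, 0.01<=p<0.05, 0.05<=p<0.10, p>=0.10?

p-value bracket: 0.05<=p<0.10

x̄₁=48.875, s₁=5.463, n₁=8
x̄₂=53.222, s₂=3.492, n₂=9
s_p² = [7·5.463² + 8·3.492²]/15 = 20.4287
SE = √(s_p²·(1/8+1/9)) = 2.1962
t = (48.875−53.222)/2.1962 = -1.9794
df = 15
p-value (two-sided) = 0.06643
→ bracket: 0.05<=p<0.10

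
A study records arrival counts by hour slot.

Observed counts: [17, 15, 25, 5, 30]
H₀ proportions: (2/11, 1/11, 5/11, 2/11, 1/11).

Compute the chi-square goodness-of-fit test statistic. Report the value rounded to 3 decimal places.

test statistic = 76.228

n = 92; E_i = n·p_i = [16.73, 8.36, 41.82, 16.73, 8.36]
χ² = (17−16.73)²/16.73 + (15−8.36)²/8.36 + (25−41.82)²/41.82 + (5−16.73)²/16.73 + (30−8.36)²/8.36 = 76.2283
df = 4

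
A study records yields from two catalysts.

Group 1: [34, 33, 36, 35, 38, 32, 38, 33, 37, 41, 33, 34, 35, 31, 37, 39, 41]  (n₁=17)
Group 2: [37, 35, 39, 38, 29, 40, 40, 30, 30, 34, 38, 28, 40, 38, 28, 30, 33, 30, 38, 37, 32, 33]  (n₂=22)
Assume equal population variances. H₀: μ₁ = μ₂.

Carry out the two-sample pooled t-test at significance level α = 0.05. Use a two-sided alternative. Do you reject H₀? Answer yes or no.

x̄₁=35.706, s₁=3.016, n₁=17
x̄₂=34.409, s₂=4.250, n₂=22
s_p² = [16·3.016² + 21·4.250²]/37 = 14.1851
SE = √(s_p²·(1/17+1/22)) = 1.2162
t = (35.706−34.409)/1.2162 = 1.0662
df = 37
p-value (two-sided) = 0.29322
At α=0.05: p ≥ α → fail to reject H₀

reject H₀: no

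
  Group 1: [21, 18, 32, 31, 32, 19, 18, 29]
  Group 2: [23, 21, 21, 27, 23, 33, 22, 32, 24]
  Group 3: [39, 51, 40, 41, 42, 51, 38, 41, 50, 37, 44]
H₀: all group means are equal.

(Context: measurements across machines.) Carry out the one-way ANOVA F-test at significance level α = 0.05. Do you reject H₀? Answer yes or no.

Group means [25.00, 25.11, 43.09], grand mean 32.143
SSB = Σnᵢ(x̄ᵢ−x̄)² = 2171.631; SSW = ΣΣ(x−x̄ᵢ)² = 739.798
MSB = 2171.631/2 = 1085.8153; MSW = 739.798/25 = 29.5919
F = MSB/MSW = 36.6930
df = (2, 25)
p-value (upper-tail) = 0.00000
At α=0.05: p < α → reject H₀

reject H₀: yes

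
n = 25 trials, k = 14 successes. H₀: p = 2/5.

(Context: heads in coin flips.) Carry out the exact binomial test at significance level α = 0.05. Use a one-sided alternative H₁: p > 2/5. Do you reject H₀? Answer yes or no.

reject H₀: no

Exact binomial: n=25, k=14, p₀=2/5=0.4000
P(X≥14) from Σ C(n,i)·p₀^i·(1−p₀)^(n−i)
p-value (one-sided, H₁ greater) = 0.07780
At α=0.05: p ≥ α → fail to reject H₀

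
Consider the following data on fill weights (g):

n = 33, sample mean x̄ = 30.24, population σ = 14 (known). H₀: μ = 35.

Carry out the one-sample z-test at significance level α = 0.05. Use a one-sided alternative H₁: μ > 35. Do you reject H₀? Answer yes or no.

reject H₀: no

SE = σ/√n = 14/√33 = 2.4371
z = (x̄−μ₀)/SE = (30.24−35)/2.4371 = -1.9532
p-value (one-sided, H₁ greater) = 0.97460
At α=0.05: p ≥ α → fail to reject H₀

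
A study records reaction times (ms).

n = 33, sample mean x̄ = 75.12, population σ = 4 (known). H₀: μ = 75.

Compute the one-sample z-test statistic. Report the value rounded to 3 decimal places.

SE = σ/√n = 4/√33 = 0.6963
z = (x̄−μ₀)/SE = (75.12−75)/0.6963 = 0.1723

test statistic = 0.172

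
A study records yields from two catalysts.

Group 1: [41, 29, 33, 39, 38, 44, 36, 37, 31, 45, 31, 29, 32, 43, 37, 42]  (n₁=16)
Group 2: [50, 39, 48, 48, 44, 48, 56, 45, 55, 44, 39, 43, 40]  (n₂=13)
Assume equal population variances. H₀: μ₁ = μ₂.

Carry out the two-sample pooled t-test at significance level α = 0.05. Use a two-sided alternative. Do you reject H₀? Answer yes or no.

x̄₁=36.688, s₁=5.388, n₁=16
x̄₂=46.077, s₂=5.484, n₂=13
s_p² = [15·5.388² + 12·5.484²]/27 = 29.4948
SE = √(s_p²·(1/16+1/13)) = 2.0279
t = (36.688−46.077)/2.0279 = -4.6302
df = 27
p-value (two-sided) = 0.00008
At α=0.05: p < α → reject H₀

reject H₀: yes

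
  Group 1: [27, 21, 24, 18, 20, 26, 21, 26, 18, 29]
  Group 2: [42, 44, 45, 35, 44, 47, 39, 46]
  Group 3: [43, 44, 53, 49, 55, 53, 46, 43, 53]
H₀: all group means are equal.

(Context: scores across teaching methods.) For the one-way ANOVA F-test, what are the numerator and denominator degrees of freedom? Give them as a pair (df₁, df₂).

k = 3 groups, N = 27 total
df = (k−1, N−k) = (3−1, 27−3) = (2, 24)

degrees of freedom = [2, 24]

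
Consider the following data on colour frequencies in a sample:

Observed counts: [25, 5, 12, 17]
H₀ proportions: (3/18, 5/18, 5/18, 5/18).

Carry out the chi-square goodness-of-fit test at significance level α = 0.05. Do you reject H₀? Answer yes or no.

n = 59; E_i = n·p_i = [9.83, 16.39, 16.39, 16.39]
χ² = (25−9.83)²/9.83 + (5−16.39)²/16.39 + (12−16.39)²/16.39 + (17−16.39)²/16.39 = 32.5051
df = 3
p-value (upper-tail) = 0.00000
At α=0.05: p < α → reject H₀

reject H₀: yes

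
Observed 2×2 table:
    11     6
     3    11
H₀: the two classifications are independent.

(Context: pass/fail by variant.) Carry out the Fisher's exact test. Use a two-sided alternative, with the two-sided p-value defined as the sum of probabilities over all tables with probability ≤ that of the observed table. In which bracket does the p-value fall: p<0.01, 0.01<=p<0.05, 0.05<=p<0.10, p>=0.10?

p-value bracket: 0.01<=p<0.05

Margins: r₁=17, r₂=14, c₁=14, c₂=17, n=31
p_obs = C(17,11)·C(14,3)/C(31,14); sum pmf over tables with pmf ≤ p_obs
p-value (two-sided) = 0.02920
→ bracket: 0.01<=p<0.05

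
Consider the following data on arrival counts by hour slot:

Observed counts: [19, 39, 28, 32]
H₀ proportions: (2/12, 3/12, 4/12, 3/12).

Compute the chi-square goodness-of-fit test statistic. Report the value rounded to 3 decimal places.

n = 118; E_i = n·p_i = [19.67, 29.50, 39.33, 29.50]
χ² = (19−19.67)²/19.67 + (39−29.50)²/29.50 + (28−39.33)²/39.33 + (32−29.50)²/29.50 = 6.5593
df = 3

test statistic = 6.559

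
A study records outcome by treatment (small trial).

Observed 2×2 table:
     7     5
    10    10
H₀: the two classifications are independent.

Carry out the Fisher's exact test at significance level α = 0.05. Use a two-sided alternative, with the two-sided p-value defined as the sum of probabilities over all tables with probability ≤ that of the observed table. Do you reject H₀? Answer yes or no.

Margins: r₁=12, r₂=20, c₁=17, c₂=15, n=32
p_obs = C(12,7)·C(20,10)/C(32,17); sum pmf over tables with pmf ≤ p_obs
p-value (two-sided) = 0.72567
At α=0.05: p ≥ α → fail to reject H₀

reject H₀: no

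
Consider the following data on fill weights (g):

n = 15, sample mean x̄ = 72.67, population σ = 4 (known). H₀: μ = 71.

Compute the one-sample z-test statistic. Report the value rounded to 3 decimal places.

test statistic = 1.617

SE = σ/√n = 4/√15 = 1.0328
z = (x̄−μ₀)/SE = (72.67−71)/1.0328 = 1.6170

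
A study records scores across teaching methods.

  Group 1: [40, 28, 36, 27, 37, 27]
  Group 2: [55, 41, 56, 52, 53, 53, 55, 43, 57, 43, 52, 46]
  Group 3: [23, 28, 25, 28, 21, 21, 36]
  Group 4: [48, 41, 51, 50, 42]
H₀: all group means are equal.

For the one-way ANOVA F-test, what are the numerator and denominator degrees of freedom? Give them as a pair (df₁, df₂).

degrees of freedom = [3, 26]

k = 4 groups, N = 30 total
df = (k−1, N−k) = (4−1, 30−4) = (3, 26)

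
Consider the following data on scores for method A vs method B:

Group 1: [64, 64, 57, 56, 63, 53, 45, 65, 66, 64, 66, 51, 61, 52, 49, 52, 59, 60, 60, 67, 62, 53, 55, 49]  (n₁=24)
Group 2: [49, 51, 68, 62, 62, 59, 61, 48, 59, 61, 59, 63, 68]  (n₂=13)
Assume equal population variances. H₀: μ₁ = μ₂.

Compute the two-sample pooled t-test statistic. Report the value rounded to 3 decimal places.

test statistic = -0.540

x̄₁=58.042, s₁=6.396, n₁=24
x̄₂=59.231, s₂=6.379, n₂=13
s_p² = [23·6.396² + 12·6.379²]/35 = 40.8362
SE = √(s_p²·(1/24+1/13)) = 2.2006
t = (58.042−59.231)/2.2006 = -0.5403
df = 35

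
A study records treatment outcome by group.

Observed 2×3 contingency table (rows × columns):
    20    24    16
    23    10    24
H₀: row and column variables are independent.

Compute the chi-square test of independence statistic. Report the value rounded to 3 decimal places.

test statistic = 7.502

Row totals [60, 57], col totals [43, 34, 40], n=117
χ² = (20−22.05)²/22.05 + (24−17.44)²/17.44 + (16−20.51)²/20.51 + (23−20.95)²/20.95 + (10−16.56)²/16.56 + (24−19.49)²/19.49 = 7.5020
df = 2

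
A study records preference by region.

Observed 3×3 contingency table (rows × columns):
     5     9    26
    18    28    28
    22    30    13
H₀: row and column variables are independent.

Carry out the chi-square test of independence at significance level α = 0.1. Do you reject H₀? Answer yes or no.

reject H₀: yes

Row totals [40, 74, 65], col totals [45, 67, 67], n=179
χ² = (5−10.06)²/10.06 + (9−14.97)²/14.97 + (26−14.97)²/14.97 + (18−18.60)²/18.60 + (28−27.70)²/27.70 + (28−27.70)²/27.70 + (22−16.34)²/16.34 + (30−24.33)²/24.33 + (13−24.33)²/24.33 = 21.6304
df = 4
p-value (upper-tail) = 0.00024
At α=0.1: p < α → reject H₀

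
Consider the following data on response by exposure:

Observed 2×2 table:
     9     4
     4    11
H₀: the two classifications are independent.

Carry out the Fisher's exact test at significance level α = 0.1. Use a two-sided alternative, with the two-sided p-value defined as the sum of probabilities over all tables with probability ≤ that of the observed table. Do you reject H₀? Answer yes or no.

Margins: r₁=13, r₂=15, c₁=13, c₂=15, n=28
p_obs = C(13,9)·C(15,4)/C(28,13); sum pmf over tables with pmf ≤ p_obs
p-value (two-sided) = 0.05571
At α=0.1: p < α → reject H₀

reject H₀: yes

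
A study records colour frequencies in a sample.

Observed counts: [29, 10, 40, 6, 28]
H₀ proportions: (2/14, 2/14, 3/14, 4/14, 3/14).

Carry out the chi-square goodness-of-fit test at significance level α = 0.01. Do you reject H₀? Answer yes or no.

n = 113; E_i = n·p_i = [16.14, 16.14, 24.21, 32.29, 24.21]
χ² = (29−16.14)²/16.14 + (10−16.14)²/16.14 + (40−24.21)²/24.21 + (6−32.29)²/32.29 + (28−24.21)²/24.21 = 44.8614
df = 4
p-value (upper-tail) = 0.00000
At α=0.01: p < α → reject H₀

reject H₀: yes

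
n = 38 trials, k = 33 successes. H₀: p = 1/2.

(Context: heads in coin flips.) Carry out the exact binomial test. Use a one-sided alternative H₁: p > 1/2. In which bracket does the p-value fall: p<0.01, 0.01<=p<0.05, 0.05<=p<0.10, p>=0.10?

p-value bracket: p<0.01

Exact binomial: n=38, k=33, p₀=1/2=0.5000
P(X≥33) from Σ C(n,i)·p₀^i·(1−p₀)^(n−i)
p-value (one-sided, H₁ greater) = 0.00000
→ bracket: p<0.01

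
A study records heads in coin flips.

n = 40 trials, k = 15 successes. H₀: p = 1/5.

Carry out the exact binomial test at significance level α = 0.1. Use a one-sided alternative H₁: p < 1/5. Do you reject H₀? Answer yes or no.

reject H₀: no

Exact binomial: n=40, k=15, p₀=1/5=0.2000
P(X≤15) from Σ C(n,i)·p₀^i·(1−p₀)^(n−i)
p-value (one-sided, H₁ less) = 0.99706
At α=0.1: p ≥ α → fail to reject H₀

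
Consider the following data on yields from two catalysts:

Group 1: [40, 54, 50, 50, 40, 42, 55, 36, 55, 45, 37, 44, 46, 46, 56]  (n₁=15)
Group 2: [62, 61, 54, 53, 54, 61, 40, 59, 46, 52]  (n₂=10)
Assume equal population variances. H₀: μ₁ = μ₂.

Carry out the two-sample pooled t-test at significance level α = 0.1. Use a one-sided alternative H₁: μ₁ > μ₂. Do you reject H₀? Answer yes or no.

reject H₀: no

x̄₁=46.400, s₁=6.706, n₁=15
x̄₂=54.200, s₂=7.084, n₂=10
s_p² = [14·6.706² + 9·7.084²]/23 = 47.0087
SE = √(s_p²·(1/15+1/10)) = 2.7991
t = (46.400−54.200)/2.7991 = -2.7866
df = 23
p-value (one-sided, H₁ greater) = 0.99476
At α=0.1: p ≥ α → fail to reject H₀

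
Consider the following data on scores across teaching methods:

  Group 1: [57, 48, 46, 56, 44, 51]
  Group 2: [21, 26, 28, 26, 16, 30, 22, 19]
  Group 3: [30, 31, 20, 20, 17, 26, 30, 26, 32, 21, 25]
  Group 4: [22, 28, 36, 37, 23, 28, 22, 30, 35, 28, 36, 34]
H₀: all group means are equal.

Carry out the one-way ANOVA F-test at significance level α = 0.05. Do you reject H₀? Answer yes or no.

Group means [50.33, 23.50, 25.27, 29.92], grand mean 30.459
SSB = Σnᵢ(x̄ᵢ−x̄)² = 3056.757; SSW = ΣΣ(x−x̄ᵢ)² = 918.432
MSB = 3056.757/3 = 1018.9191; MSW = 918.432/33 = 27.8313
F = MSB/MSW = 36.6106
df = (3, 33)
p-value (upper-tail) = 0.00000
At α=0.05: p < α → reject H₀

reject H₀: yes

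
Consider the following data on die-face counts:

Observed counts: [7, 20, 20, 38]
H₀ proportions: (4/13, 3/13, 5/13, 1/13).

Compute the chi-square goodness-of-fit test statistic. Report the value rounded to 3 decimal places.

test statistic = 170.348

n = 85; E_i = n·p_i = [26.15, 19.62, 32.69, 6.54]
χ² = (7−26.15)²/26.15 + (20−19.62)²/19.62 + (20−32.69)²/32.69 + (38−6.54)²/6.54 = 170.3480
df = 3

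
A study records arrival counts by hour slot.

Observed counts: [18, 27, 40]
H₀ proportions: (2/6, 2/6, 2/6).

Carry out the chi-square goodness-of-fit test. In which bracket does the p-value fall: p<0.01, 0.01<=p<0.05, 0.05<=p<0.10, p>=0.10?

p-value bracket: 0.01<=p<0.05

n = 85; E_i = n·p_i = [28.33, 28.33, 28.33]
χ² = (18−28.33)²/28.33 + (27−28.33)²/28.33 + (40−28.33)²/28.33 = 8.6353
df = 2
p-value (upper-tail) = 0.01333
→ bracket: 0.01<=p<0.05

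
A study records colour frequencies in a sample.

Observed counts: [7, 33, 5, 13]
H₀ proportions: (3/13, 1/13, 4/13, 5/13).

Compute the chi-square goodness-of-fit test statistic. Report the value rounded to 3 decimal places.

test statistic = 198.724

n = 58; E_i = n·p_i = [13.38, 4.46, 17.85, 22.31]
χ² = (7−13.38)²/13.38 + (33−4.46)²/4.46 + (5−17.85)²/17.85 + (13−22.31)²/22.31 = 198.7239
df = 3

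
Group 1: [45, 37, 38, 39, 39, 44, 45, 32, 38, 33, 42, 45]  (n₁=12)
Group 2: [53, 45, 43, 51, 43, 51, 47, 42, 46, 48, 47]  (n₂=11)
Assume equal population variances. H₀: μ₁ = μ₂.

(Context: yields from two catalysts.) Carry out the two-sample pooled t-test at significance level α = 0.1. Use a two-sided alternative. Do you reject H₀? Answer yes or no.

x̄₁=39.750, s₁=4.535, n₁=12
x̄₂=46.909, s₂=3.618, n₂=11
s_p² = [11·4.535² + 10·3.618²]/21 = 17.0076
SE = √(s_p²·(1/12+1/11)) = 1.7215
t = (39.750−46.909)/1.7215 = -4.1587
df = 21
p-value (two-sided) = 0.00044
At α=0.1: p < α → reject H₀

reject H₀: yes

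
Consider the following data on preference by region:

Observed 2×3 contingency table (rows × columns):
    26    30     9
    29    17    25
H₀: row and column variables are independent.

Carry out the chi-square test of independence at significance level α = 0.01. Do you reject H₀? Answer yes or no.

Row totals [65, 71], col totals [55, 47, 34], n=136
χ² = (26−26.29)²/26.29 + (30−22.46)²/22.46 + (9−16.25)²/16.25 + (29−28.71)²/28.71 + (17−24.54)²/24.54 + (25−17.75)²/17.75 = 11.0456
df = 2
p-value (upper-tail) = 0.00399
At α=0.01: p < α → reject H₀

reject H₀: yes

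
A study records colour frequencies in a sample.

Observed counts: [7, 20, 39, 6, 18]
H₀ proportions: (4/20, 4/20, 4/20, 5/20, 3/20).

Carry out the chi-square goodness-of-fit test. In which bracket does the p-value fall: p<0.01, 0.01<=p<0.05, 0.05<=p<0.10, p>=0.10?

p-value bracket: p<0.01

n = 90; E_i = n·p_i = [18.00, 18.00, 18.00, 22.50, 13.50]
χ² = (7−18.00)²/18.00 + (20−18.00)²/18.00 + (39−18.00)²/18.00 + (6−22.50)²/22.50 + (18−13.50)²/13.50 = 45.0444
df = 4
p-value (upper-tail) = 0.00000
→ bracket: p<0.01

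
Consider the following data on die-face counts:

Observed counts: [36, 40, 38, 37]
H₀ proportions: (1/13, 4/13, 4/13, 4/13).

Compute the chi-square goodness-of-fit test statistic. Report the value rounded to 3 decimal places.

test statistic = 55.558

n = 151; E_i = n·p_i = [11.62, 46.46, 46.46, 46.46]
χ² = (36−11.62)²/11.62 + (40−46.46)²/46.46 + (38−46.46)²/46.46 + (37−46.46)²/46.46 = 55.5579
df = 3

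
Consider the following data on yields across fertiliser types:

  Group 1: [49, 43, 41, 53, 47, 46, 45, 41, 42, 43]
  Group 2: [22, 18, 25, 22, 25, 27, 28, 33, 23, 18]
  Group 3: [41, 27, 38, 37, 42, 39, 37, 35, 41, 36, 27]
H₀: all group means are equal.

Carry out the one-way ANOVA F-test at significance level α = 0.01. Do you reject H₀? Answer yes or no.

Group means [45.00, 24.10, 36.36], grand mean 35.194
SSB = Σnᵢ(x̄ᵢ−x̄)² = 2207.393; SSW = ΣΣ(x−x̄ᵢ)² = 585.445
MSB = 2207.393/2 = 1103.6966; MSW = 585.445/28 = 20.9088
F = MSB/MSW = 52.7863
df = (2, 28)
p-value (upper-tail) = 0.00000
At α=0.01: p < α → reject H₀

reject H₀: yes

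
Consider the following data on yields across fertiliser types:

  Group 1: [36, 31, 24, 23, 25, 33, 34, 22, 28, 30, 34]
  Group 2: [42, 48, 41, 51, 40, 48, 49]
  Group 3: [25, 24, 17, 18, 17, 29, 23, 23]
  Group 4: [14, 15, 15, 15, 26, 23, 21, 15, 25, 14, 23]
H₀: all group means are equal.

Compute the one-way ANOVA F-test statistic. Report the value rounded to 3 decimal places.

test statistic = 51.349

Group means [29.09, 45.57, 22.00, 18.73], grand mean 27.595
SSB = Σnᵢ(x̄ᵢ−x̄)² = 3402.114; SSW = ΣΣ(x−x̄ᵢ)² = 728.805
MSB = 3402.114/3 = 1134.0379; MSW = 728.805/33 = 22.0850
F = MSB/MSW = 51.3488
df = (3, 33)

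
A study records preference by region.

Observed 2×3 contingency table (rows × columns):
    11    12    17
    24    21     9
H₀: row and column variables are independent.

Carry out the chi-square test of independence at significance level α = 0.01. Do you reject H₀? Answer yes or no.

reject H₀: no

Row totals [40, 54], col totals [35, 33, 26], n=94
χ² = (11−14.89)²/14.89 + (12−14.04)²/14.04 + (17−11.06)²/11.06 + (24−20.11)²/20.11 + (21−18.96)²/18.96 + (9−14.94)²/14.94 = 7.8333
df = 2
p-value (upper-tail) = 0.01991
At α=0.01: p ≥ α → fail to reject H₀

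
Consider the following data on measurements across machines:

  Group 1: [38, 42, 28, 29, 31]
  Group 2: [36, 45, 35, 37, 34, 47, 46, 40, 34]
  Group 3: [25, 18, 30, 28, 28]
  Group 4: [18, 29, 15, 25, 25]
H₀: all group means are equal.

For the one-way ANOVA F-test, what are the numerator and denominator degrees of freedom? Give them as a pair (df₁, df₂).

k = 4 groups, N = 24 total
df = (k−1, N−k) = (4−1, 24−4) = (3, 20)

degrees of freedom = [3, 20]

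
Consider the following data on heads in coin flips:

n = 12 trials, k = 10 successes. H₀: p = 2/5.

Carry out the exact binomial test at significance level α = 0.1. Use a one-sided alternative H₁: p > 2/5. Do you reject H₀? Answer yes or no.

reject H₀: yes

Exact binomial: n=12, k=10, p₀=2/5=0.4000
P(X≥10) from Σ C(n,i)·p₀^i·(1−p₀)^(n−i)
p-value (one-sided, H₁ greater) = 0.00281
At α=0.1: p < α → reject H₀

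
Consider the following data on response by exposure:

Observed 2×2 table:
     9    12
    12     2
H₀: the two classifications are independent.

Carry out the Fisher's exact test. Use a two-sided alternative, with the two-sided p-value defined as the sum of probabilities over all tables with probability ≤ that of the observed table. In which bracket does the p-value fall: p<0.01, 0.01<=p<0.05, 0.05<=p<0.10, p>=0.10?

p-value bracket: 0.01<=p<0.05

Margins: r₁=21, r₂=14, c₁=21, c₂=14, n=35
p_obs = C(21,9)·C(14,12)/C(35,21); sum pmf over tables with pmf ≤ p_obs
p-value (two-sided) = 0.01561
→ bracket: 0.01<=p<0.05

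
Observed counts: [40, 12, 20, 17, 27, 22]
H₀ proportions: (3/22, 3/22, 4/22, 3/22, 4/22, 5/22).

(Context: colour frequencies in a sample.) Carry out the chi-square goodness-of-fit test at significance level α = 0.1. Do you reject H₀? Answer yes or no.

n = 138; E_i = n·p_i = [18.82, 18.82, 25.09, 18.82, 25.09, 31.36]
χ² = (40−18.82)²/18.82 + (12−18.82)²/18.82 + (20−25.09)²/25.09 + (17−18.82)²/18.82 + (27−25.09)²/25.09 + (22−31.36)²/31.36 = 30.4621
df = 5
p-value (upper-tail) = 0.00001
At α=0.1: p < α → reject H₀

reject H₀: yes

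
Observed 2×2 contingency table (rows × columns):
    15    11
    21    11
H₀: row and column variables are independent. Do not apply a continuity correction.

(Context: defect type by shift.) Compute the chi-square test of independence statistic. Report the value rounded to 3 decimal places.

Row totals [26, 32], col totals [36, 22], n=58
χ² = (15−16.14)²/16.14 + (11−9.86)²/9.86 + (21−19.86)²/19.86 + (11−12.14)²/12.14 = 0.3834
df = 1

test statistic = 0.383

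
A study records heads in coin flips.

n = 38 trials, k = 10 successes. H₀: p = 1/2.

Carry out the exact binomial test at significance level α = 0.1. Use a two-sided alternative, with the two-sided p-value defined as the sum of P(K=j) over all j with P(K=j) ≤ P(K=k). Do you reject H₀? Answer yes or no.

Exact binomial: n=38, k=10, p₀=1/2=0.5000
P(X=j) = C(n,j)·p₀^j·(1−p₀)^(n−j); p = Σ P(X=j) over j with P(X=j) ≤ P(X=10)
p-value (two-sided) = 0.00510
At α=0.1: p < α → reject H₀

reject H₀: yes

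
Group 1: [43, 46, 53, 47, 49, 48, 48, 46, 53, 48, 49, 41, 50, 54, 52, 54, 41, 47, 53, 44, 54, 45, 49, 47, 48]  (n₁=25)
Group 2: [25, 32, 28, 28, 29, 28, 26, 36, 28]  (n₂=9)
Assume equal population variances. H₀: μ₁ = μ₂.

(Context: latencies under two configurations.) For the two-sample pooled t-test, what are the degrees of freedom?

df = n₁ + n₂ − 2 = 25 + 9 − 2 = 32

degrees of freedom = 32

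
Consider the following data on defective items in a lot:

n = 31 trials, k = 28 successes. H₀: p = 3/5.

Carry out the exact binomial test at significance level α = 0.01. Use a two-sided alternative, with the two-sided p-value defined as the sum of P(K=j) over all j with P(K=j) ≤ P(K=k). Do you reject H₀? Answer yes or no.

reject H₀: yes

Exact binomial: n=31, k=28, p₀=3/5=0.6000
P(X=j) = C(n,j)·p₀^j·(1−p₀)^(n−j); p = Σ P(X=j) over j with P(X=j) ≤ P(X=28)
p-value (two-sided) = 0.00033
At α=0.01: p < α → reject H₀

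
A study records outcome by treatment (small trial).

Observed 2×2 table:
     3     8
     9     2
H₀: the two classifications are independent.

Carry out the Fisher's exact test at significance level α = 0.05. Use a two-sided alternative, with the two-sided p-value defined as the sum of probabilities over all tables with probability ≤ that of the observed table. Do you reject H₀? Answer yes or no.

reject H₀: yes

Margins: r₁=11, r₂=11, c₁=12, c₂=10, n=22
p_obs = C(11,3)·C(11,9)/C(22,12); sum pmf over tables with pmf ≤ p_obs
p-value (two-sided) = 0.02997
At α=0.05: p < α → reject H₀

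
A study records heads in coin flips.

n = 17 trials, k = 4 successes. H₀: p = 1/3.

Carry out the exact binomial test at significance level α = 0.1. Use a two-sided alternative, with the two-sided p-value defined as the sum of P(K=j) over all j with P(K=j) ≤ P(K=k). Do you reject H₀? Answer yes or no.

Exact binomial: n=17, k=4, p₀=1/3=0.3333
P(X=j) = C(n,j)·p₀^j·(1−p₀)^(n−j); p = Σ P(X=j) over j with P(X=j) ≤ P(X=4)
p-value (two-sided) = 0.45325
At α=0.1: p ≥ α → fail to reject H₀

reject H₀: no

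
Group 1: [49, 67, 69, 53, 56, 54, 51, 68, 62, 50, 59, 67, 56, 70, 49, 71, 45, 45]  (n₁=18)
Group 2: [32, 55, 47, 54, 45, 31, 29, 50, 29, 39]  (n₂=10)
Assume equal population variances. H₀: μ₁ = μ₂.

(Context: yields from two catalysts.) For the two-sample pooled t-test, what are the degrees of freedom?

degrees of freedom = 26

df = n₁ + n₂ − 2 = 18 + 10 − 2 = 26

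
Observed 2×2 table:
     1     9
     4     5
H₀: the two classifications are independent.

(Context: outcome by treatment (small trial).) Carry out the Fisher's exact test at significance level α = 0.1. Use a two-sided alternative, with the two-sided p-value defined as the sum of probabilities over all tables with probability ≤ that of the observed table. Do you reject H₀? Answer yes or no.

reject H₀: no

Margins: r₁=10, r₂=9, c₁=5, c₂=14, n=19
p_obs = C(10,1)·C(9,4)/C(19,5); sum pmf over tables with pmf ≤ p_obs
p-value (two-sided) = 0.14087
At α=0.1: p ≥ α → fail to reject H₀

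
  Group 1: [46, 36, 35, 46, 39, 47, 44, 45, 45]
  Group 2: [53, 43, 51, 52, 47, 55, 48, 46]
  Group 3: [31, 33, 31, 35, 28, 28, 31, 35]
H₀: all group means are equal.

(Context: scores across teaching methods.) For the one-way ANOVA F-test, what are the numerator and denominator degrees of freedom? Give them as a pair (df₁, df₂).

k = 3 groups, N = 25 total
df = (k−1, N−k) = (3−1, 25−3) = (2, 22)

degrees of freedom = [2, 22]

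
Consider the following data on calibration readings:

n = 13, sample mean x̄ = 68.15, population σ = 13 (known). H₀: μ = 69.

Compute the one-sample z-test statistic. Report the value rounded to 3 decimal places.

SE = σ/√n = 13/√13 = 3.6056
z = (x̄−μ₀)/SE = (68.15−69)/3.6056 = -0.2357

test statistic = -0.236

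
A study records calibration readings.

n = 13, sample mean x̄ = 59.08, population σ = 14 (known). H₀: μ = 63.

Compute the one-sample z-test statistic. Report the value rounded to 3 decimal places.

SE = σ/√n = 14/√13 = 3.8829
z = (x̄−μ₀)/SE = (59.08−63)/3.8829 = -1.0096

test statistic = -1.010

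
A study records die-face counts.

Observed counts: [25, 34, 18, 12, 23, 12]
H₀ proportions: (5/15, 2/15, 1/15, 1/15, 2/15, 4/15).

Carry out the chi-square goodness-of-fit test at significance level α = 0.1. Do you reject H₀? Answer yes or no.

n = 124; E_i = n·p_i = [41.33, 16.53, 8.27, 8.27, 16.53, 33.07]
χ² = (25−41.33)²/41.33 + (34−16.53)²/16.53 + (18−8.27)²/8.27 + (12−8.27)²/8.27 + (23−16.53)²/16.53 + (12−33.07)²/33.07 = 54.0040
df = 5
p-value (upper-tail) = 0.00000
At α=0.1: p < α → reject H₀

reject H₀: yes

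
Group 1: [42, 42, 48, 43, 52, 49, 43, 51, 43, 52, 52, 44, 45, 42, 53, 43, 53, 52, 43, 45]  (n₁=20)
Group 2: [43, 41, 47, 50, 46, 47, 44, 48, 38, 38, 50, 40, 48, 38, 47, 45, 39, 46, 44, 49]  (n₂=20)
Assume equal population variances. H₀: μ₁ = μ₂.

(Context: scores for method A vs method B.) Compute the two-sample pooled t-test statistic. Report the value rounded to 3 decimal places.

test statistic = 1.824

x̄₁=46.850, s₁=4.380, n₁=20
x̄₂=44.400, s₂=4.109, n₂=20
s_p² = [19·4.380² + 19·4.109²]/38 = 18.0355
SE = √(s_p²·(1/20+1/20)) = 1.3430
t = (46.850−44.400)/1.3430 = 1.8243
df = 38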